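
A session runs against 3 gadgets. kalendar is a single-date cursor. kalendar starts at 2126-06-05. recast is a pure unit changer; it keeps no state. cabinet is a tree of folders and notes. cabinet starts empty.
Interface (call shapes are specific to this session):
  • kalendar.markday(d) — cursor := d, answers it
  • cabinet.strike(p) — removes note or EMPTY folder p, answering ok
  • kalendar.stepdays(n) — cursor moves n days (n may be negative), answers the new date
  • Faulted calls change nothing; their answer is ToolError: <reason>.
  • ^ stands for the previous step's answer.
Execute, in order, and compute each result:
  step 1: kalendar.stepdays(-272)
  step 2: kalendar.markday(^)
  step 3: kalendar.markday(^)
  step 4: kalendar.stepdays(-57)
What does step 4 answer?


Answer: 2125-07-11

Derivation:
Step: kalendar.stepdays[n=-272]
Result: 2125-09-06
Step: kalendar.markday[d=^]
Result: 2125-09-06
Step: kalendar.markday[d=^]
Result: 2125-09-06
Step: kalendar.stepdays[n=-57]
Result: 2125-07-11


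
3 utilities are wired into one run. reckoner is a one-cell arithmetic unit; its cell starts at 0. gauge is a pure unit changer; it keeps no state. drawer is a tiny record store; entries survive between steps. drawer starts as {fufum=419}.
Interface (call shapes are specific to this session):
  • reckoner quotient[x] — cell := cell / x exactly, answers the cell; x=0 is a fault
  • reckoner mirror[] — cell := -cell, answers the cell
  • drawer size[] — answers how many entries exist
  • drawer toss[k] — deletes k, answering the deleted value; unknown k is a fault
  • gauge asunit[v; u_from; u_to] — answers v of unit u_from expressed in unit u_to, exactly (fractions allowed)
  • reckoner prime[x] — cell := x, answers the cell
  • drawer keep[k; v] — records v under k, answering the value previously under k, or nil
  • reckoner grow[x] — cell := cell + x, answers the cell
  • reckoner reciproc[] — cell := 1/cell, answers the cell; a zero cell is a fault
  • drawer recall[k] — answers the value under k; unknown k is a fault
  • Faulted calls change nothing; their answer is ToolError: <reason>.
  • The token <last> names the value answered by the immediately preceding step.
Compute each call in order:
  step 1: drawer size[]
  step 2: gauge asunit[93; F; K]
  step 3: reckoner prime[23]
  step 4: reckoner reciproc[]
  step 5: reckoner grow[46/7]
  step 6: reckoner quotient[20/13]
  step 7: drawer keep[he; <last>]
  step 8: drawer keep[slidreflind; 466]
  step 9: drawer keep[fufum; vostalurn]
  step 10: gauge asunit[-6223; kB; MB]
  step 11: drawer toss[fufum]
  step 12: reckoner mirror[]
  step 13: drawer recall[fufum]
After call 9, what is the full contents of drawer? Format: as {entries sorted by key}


> drawer size
:: 1
> gauge asunit 93 F K
:: 55267/180
> reckoner prime 23
:: 23
> reckoner reciproc
:: 1/23
> reckoner grow 46/7
:: 1065/161
> reckoner quotient 20/13
:: 2769/644
> drawer keep he <last>
:: nil
> drawer keep slidreflind 466
:: nil
> drawer keep fufum vostalurn
:: 419
> gauge asunit -6223 kB MB
:: -6223/1000
> drawer toss fufum
:: vostalurn
> reckoner mirror
:: -2769/644
> drawer recall fufum
:: ToolError: no such key fufum

Answer: {fufum=vostalurn, he=2769/644, slidreflind=466}


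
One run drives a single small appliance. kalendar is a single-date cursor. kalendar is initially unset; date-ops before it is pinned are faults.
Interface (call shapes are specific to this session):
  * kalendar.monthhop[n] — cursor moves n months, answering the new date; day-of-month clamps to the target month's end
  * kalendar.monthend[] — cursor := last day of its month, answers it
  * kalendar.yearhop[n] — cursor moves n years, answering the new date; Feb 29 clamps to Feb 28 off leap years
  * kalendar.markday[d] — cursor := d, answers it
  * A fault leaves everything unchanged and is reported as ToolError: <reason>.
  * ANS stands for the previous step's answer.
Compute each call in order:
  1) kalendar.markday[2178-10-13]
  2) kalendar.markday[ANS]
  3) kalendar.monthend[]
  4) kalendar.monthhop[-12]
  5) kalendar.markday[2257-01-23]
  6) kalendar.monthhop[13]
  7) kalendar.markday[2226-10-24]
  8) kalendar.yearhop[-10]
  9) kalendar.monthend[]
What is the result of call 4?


Answer: 2177-10-31

Derivation:
Invoking markday with d→2178-10-13: 2178-10-13.
Using markday with d→ANS, giving 2178-10-13.
Invoking monthend(), and see 2178-10-31.
Then monthhop with n→-12, yielding 2177-10-31.
Then markday with d→2257-01-23, yielding 2257-01-23.
Now I run monthhop with n→13, yielding 2258-02-23.
I try markday with d→2226-10-24, giving 2226-10-24.
I try yearhop with n→-10, and observe 2216-10-24.
Using monthend(), yielding 2216-10-31.


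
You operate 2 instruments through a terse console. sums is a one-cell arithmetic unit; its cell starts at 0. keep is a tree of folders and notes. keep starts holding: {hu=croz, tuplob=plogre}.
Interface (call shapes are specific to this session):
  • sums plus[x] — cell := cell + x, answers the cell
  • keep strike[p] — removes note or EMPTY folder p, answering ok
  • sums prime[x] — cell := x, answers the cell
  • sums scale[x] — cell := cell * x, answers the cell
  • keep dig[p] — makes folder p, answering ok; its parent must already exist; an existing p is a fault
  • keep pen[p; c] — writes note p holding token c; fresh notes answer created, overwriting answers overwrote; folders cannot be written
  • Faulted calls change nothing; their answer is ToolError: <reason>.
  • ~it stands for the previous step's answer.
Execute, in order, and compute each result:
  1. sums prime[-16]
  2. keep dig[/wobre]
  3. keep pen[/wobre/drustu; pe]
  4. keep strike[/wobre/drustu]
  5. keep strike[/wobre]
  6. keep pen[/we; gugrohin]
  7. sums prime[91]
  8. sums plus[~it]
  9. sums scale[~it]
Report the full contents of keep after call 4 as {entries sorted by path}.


Answer: {hu=croz, tuplob=plogre, wobre/}

Derivation:
I use sums prime passing x: -16, → -16.
Invoking keep dig passing p: /wobre: ok.
Invoking keep pen passing p: /wobre/drustu, c: pe, — result: created.
I try keep strike passing p: /wobre/drustu, and observe ok.
I call keep strike passing p: /wobre, and observe ok.
Now I run keep pen passing p: /we, c: gugrohin, and observe created.
Then sums prime passing x: 91, and see 91.
Then sums plus passing x: ~it, → 182.
Then sums scale passing x: ~it, — result: 33124.


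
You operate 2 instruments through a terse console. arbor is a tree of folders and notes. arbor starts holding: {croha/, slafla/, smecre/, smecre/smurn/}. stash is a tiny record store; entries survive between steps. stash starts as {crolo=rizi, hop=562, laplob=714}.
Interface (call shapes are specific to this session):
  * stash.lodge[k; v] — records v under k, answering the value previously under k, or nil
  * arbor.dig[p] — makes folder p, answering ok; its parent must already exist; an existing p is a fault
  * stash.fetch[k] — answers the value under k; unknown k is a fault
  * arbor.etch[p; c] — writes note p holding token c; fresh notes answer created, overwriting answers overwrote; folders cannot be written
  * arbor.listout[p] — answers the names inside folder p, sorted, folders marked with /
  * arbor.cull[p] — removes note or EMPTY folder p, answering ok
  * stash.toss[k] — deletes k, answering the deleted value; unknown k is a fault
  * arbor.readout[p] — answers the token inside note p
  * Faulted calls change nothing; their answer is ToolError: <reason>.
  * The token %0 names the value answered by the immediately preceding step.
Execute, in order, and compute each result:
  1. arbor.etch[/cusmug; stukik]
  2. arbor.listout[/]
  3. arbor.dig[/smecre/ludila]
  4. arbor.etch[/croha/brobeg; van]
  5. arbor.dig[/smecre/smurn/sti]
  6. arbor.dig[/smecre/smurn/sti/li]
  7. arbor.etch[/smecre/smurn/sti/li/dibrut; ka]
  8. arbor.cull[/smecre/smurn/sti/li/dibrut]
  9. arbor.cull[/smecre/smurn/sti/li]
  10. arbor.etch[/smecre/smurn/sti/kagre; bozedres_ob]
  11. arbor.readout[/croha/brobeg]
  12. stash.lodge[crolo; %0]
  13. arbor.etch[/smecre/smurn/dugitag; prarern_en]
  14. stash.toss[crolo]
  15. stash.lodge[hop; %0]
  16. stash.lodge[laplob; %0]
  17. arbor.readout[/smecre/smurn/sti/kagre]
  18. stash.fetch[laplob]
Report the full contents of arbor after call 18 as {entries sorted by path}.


Answer: {croha/, croha/brobeg=van, cusmug=stukik, slafla/, smecre/, smecre/ludila/, smecre/smurn/, smecre/smurn/dugitag=prarern_en, smecre/smurn/sti/, smecre/smurn/sti/kagre=bozedres_ob}

Derivation:
Act: arbor.etch[p=/cusmug; c=stukik]
Obs: created
Act: arbor.listout[p=/]
Obs: [croha/, cusmug, slafla/, smecre/]
Act: arbor.dig[p=/smecre/ludila]
Obs: ok
Act: arbor.etch[p=/croha/brobeg; c=van]
Obs: created
Act: arbor.dig[p=/smecre/smurn/sti]
Obs: ok
Act: arbor.dig[p=/smecre/smurn/sti/li]
Obs: ok
Act: arbor.etch[p=/smecre/smurn/sti/li/dibrut; c=ka]
Obs: created
Act: arbor.cull[p=/smecre/smurn/sti/li/dibrut]
Obs: ok
Act: arbor.cull[p=/smecre/smurn/sti/li]
Obs: ok
Act: arbor.etch[p=/smecre/smurn/sti/kagre; c=bozedres_ob]
Obs: created
Act: arbor.readout[p=/croha/brobeg]
Obs: van
Act: stash.lodge[k=crolo; v=%0]
Obs: rizi
Act: arbor.etch[p=/smecre/smurn/dugitag; c=prarern_en]
Obs: created
Act: stash.toss[k=crolo]
Obs: van
Act: stash.lodge[k=hop; v=%0]
Obs: 562
Act: stash.lodge[k=laplob; v=%0]
Obs: 714
Act: arbor.readout[p=/smecre/smurn/sti/kagre]
Obs: bozedres_ob
Act: stash.fetch[k=laplob]
Obs: 562


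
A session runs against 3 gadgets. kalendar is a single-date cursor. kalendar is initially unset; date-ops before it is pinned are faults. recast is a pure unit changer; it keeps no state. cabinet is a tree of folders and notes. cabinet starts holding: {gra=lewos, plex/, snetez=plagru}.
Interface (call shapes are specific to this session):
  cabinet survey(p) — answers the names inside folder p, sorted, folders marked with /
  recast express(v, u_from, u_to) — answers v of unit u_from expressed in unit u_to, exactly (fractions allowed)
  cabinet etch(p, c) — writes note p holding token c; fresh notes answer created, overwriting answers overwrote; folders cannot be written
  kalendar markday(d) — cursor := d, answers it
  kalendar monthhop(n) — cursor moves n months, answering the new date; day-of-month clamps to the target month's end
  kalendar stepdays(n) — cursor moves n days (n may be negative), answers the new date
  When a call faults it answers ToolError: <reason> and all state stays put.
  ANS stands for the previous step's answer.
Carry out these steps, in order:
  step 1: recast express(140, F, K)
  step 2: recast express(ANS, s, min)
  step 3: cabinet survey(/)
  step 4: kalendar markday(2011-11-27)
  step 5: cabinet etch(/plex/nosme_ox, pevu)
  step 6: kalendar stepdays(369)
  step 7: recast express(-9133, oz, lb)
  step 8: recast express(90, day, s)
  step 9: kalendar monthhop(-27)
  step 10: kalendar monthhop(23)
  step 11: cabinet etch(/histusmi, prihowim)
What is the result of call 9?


Answer: 2010-08-30

Derivation:
Now I run recast express with v→140, u_from→F, u_to→K: 6663/20.
I invoke recast express with v→ANS, u_from→s, u_to→min, and get 2221/400.
I try cabinet survey with p→/, and see [gra, plex/, snetez].
I invoke kalendar markday with d→2011-11-27: 2011-11-27.
I try cabinet etch with p→/plex/nosme_ox, c→pevu, and see created.
Now I run kalendar stepdays with n→369, giving 2012-11-30.
Using recast express with v→-9133, u_from→oz, u_to→lb, → -9133/16.
Then recast express with v→90, u_from→day, u_to→s, and get 7776000.
Calling kalendar monthhop with n→-27, which returns 2010-08-30.
I call kalendar monthhop with n→23, giving 2012-07-30.
Next I call cabinet etch with p→/histusmi, c→prihowim, and get created.


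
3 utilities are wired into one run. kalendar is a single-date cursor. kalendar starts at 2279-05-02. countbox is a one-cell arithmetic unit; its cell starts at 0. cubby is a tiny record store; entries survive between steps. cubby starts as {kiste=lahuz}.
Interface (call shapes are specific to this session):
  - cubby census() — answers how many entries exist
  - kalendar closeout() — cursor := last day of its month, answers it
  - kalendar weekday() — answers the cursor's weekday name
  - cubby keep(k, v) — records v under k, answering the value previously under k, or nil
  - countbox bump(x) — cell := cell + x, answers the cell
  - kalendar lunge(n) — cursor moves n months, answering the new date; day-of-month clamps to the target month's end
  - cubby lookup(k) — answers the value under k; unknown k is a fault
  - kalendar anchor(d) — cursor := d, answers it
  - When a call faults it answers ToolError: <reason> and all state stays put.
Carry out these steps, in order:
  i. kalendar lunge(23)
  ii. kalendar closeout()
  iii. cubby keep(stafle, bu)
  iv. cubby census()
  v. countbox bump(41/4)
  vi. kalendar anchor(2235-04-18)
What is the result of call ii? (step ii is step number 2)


Answer: 2281-04-30

Derivation:
~$ kalendar lunge 23
[out] 2281-04-02
~$ kalendar closeout
[out] 2281-04-30
~$ cubby keep stafle bu
[out] nil
~$ cubby census
[out] 2
~$ countbox bump 41/4
[out] 41/4
~$ kalendar anchor 2235-04-18
[out] 2235-04-18


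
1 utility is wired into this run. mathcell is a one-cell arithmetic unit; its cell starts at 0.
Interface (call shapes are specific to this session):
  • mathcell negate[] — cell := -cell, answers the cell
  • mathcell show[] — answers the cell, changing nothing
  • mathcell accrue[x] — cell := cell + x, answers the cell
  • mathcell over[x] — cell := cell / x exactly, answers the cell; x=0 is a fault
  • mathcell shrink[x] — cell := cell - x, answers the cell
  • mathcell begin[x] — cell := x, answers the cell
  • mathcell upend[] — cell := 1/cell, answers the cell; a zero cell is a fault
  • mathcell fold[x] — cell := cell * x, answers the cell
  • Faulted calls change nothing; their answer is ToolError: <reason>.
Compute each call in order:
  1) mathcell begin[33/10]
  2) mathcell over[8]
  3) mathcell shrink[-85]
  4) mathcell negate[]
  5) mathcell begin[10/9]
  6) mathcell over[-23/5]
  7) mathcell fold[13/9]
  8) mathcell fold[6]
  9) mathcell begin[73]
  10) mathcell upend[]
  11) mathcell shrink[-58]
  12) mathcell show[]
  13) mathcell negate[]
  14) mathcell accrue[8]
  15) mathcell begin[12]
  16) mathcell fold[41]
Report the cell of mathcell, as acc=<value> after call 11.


Answer: acc=4235/73

Derivation:
% mathcell begin x→33/10
  33/10
% mathcell over x→8
  33/80
% mathcell shrink x→-85
  6833/80
% mathcell negate
  -6833/80
% mathcell begin x→10/9
  10/9
% mathcell over x→-23/5
  -50/207
% mathcell fold x→13/9
  -650/1863
% mathcell fold x→6
  -1300/621
% mathcell begin x→73
  73
% mathcell upend
  1/73
% mathcell shrink x→-58
  4235/73
% mathcell show
  4235/73
% mathcell negate
  -4235/73
% mathcell accrue x→8
  -3651/73
% mathcell begin x→12
  12
% mathcell fold x→41
  492


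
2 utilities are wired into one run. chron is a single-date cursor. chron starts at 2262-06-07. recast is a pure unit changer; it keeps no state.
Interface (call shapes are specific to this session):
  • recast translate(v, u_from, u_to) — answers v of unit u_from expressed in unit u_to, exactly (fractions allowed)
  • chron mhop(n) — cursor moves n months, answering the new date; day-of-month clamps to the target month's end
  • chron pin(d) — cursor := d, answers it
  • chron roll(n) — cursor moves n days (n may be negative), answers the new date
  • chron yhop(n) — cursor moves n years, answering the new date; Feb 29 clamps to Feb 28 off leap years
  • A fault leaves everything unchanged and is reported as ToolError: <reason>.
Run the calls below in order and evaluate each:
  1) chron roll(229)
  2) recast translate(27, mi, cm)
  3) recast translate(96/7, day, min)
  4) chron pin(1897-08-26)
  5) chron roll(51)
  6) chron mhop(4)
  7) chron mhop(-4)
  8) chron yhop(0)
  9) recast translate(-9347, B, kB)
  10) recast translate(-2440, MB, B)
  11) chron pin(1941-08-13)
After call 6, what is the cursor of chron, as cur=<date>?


Answer: cur=1898-02-16

Derivation:
-- 1. chron roll(n: 229) => 2263-01-22
-- 2. recast translate(v: 27, u_from: mi, u_to: cm) => 21726144/5
-- 3. recast translate(v: 96/7, u_from: day, u_to: min) => 138240/7
-- 4. chron pin(d: 1897-08-26) => 1897-08-26
-- 5. chron roll(n: 51) => 1897-10-16
-- 6. chron mhop(n: 4) => 1898-02-16
-- 7. chron mhop(n: -4) => 1897-10-16
-- 8. chron yhop(n: 0) => 1897-10-16
-- 9. recast translate(v: -9347, u_from: B, u_to: kB) => -9347/1000
-- 10. recast translate(v: -2440, u_from: MB, u_to: B) => -2440000000
-- 11. chron pin(d: 1941-08-13) => 1941-08-13


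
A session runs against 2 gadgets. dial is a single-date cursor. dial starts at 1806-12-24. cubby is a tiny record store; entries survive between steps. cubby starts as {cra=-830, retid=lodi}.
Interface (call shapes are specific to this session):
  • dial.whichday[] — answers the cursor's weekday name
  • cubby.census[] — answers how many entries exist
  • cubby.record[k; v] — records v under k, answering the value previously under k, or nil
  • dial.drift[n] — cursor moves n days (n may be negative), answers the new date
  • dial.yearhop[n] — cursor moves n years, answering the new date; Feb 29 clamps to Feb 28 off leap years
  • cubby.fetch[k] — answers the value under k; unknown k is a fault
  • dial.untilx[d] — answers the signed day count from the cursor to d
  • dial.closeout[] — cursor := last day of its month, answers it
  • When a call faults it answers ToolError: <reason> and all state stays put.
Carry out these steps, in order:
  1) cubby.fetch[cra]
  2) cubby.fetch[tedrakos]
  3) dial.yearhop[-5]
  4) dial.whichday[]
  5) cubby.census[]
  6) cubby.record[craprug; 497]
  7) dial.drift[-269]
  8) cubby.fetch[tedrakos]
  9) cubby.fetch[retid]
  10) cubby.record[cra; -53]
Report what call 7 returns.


Answer: 1801-03-30

Derivation:
Do: fetch[k→cra]
See: -830
Do: fetch[k→tedrakos]
See: ToolError: no such key tedrakos
Do: yearhop[n→-5]
See: 1801-12-24
Do: whichday[]
See: Thursday
Do: census[]
See: 2
Do: record[k→craprug; v→497]
See: nil
Do: drift[n→-269]
See: 1801-03-30
Do: fetch[k→tedrakos]
See: ToolError: no such key tedrakos
Do: fetch[k→retid]
See: lodi
Do: record[k→cra; v→-53]
See: -830


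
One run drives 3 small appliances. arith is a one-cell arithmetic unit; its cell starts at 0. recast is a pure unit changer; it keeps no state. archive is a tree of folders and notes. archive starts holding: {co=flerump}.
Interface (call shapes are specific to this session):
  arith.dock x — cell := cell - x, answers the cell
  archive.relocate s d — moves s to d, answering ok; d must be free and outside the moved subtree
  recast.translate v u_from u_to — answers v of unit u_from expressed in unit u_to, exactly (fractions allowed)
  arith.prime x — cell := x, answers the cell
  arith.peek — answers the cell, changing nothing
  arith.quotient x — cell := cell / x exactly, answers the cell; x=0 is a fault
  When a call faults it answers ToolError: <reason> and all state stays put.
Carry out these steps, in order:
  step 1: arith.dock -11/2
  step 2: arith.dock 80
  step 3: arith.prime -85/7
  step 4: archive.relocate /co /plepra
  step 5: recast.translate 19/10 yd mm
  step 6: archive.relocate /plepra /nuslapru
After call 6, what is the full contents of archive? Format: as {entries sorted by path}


Act: dock[x=-11/2]
Obs: 11/2
Act: dock[x=80]
Obs: -149/2
Act: prime[x=-85/7]
Obs: -85/7
Act: relocate[s=/co; d=/plepra]
Obs: ok
Act: translate[v=19/10; u_from=yd; u_to=mm]
Obs: 43434/25
Act: relocate[s=/plepra; d=/nuslapru]
Obs: ok

Answer: {nuslapru=flerump}


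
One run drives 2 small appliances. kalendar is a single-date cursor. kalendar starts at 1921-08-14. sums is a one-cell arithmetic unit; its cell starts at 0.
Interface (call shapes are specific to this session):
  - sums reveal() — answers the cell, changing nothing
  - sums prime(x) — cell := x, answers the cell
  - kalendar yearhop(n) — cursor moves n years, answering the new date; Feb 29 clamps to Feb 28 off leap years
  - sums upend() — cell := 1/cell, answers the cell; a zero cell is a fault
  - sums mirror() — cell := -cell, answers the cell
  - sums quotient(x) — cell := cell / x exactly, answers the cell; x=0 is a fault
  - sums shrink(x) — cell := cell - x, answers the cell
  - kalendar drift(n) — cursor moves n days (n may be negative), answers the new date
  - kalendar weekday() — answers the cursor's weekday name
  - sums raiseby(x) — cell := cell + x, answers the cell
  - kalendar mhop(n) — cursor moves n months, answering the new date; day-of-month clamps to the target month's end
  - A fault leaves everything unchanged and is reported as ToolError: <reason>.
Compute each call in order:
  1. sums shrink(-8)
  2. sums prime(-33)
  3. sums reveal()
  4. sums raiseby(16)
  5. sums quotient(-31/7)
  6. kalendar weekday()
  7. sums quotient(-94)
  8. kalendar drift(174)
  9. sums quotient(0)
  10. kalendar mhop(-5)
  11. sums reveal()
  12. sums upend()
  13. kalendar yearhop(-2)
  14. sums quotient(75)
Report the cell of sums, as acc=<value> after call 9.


Act: sums shrink[x→-8]
Obs: 8
Act: sums prime[x→-33]
Obs: -33
Act: sums reveal[]
Obs: -33
Act: sums raiseby[x→16]
Obs: -17
Act: sums quotient[x→-31/7]
Obs: 119/31
Act: kalendar weekday[]
Obs: Sunday
Act: sums quotient[x→-94]
Obs: -119/2914
Act: kalendar drift[n→174]
Obs: 1922-02-04
Act: sums quotient[x→0]
Obs: ToolError: division by zero
Act: kalendar mhop[n→-5]
Obs: 1921-09-04
Act: sums reveal[]
Obs: -119/2914
Act: sums upend[]
Obs: -2914/119
Act: kalendar yearhop[n→-2]
Obs: 1919-09-04
Act: sums quotient[x→75]
Obs: -2914/8925

Answer: acc=-119/2914


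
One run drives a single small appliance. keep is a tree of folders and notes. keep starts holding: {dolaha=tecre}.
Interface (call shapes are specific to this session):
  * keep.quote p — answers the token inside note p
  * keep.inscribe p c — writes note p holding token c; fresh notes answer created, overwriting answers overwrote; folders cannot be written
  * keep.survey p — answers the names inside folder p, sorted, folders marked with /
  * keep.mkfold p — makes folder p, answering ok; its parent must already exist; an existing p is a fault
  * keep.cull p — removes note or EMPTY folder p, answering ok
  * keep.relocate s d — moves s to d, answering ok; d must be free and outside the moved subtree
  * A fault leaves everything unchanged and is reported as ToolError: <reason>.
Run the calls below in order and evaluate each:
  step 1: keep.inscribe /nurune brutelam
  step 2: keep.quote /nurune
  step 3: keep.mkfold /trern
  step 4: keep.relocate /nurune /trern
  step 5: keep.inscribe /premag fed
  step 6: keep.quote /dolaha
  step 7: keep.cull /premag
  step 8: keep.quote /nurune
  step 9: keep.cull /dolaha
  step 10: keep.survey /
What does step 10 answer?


I call keep.inscribe with p→/nurune, c→brutelam, — result: created.
Invoking keep.quote with p→/nurune, and observe brutelam.
Calling keep.mkfold with p→/trern, yielding ok.
I run keep.relocate with s→/nurune, d→/trern, and see ToolError: exists.
I try keep.inscribe with p→/premag, c→fed, yielding created.
Using keep.quote with p→/dolaha, — result: tecre.
I run keep.cull with p→/premag, → ok.
Next I call keep.quote with p→/nurune, → brutelam.
Then keep.cull with p→/dolaha, → ok.
Next I call keep.survey with p→/, → [nurune, trern/].

Answer: [nurune, trern/]


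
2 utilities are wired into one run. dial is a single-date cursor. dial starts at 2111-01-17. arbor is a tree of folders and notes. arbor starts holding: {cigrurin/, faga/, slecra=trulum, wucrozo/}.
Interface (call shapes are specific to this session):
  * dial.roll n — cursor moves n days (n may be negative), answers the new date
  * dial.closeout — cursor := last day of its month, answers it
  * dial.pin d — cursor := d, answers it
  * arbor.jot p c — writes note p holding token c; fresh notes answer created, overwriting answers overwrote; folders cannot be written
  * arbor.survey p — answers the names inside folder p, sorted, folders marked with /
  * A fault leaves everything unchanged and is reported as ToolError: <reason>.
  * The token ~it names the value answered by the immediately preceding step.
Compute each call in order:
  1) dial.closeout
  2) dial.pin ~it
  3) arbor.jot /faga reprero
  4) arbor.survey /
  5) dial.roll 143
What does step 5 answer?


I use dial.closeout(), and see 2111-01-31.
I run dial.pin passing d: ~it: 2111-01-31.
Next I call arbor.jot passing p: /faga, c: reprero, and see ToolError: is a directory.
I invoke arbor.survey passing p: /, giving [cigrurin/, faga/, slecra, wucrozo/].
I call dial.roll passing n: 143, yielding 2111-06-23.

Answer: 2111-06-23


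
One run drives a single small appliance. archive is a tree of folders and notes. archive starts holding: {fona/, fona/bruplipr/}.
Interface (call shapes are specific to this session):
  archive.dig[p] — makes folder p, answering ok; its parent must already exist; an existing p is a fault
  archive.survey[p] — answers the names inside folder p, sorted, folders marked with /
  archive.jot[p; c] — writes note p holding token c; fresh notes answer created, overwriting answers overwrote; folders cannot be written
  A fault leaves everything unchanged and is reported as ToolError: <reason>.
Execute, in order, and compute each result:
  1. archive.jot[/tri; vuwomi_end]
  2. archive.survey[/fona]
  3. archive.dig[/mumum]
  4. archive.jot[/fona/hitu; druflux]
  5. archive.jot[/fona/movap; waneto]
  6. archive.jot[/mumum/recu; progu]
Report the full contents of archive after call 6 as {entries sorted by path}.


$ jot p→/tri c→vuwomi_end
= created
$ survey p→/fona
= [bruplipr/]
$ dig p→/mumum
= ok
$ jot p→/fona/hitu c→druflux
= created
$ jot p→/fona/movap c→waneto
= created
$ jot p→/mumum/recu c→progu
= created

Answer: {fona/, fona/bruplipr/, fona/hitu=druflux, fona/movap=waneto, mumum/, mumum/recu=progu, tri=vuwomi_end}


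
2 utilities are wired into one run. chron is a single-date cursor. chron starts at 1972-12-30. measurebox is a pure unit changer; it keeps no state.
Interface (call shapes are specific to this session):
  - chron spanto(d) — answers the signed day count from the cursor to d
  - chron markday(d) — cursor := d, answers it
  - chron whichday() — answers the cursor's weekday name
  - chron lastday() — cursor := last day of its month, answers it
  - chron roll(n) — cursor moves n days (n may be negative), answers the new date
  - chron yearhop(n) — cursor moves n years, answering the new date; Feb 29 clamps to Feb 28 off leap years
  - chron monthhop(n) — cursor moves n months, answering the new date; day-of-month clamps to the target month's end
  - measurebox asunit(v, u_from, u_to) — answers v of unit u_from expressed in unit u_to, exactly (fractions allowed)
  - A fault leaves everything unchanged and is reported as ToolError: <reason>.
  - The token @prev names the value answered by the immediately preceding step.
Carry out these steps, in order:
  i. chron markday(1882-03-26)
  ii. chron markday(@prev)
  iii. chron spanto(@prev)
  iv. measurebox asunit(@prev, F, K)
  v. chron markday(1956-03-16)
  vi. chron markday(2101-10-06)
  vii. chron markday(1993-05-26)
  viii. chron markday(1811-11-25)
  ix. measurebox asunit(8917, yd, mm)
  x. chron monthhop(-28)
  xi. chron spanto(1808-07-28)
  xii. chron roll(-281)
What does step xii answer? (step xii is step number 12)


Answer: 1808-10-17

Derivation:
Step: chron markday[d=1882-03-26]
Result: 1882-03-26
Step: chron markday[d=@prev]
Result: 1882-03-26
Step: chron spanto[d=@prev]
Result: 0
Step: measurebox asunit[v=@prev; u_from=F; u_to=K]
Result: 45967/180
Step: chron markday[d=1956-03-16]
Result: 1956-03-16
Step: chron markday[d=2101-10-06]
Result: 2101-10-06
Step: chron markday[d=1993-05-26]
Result: 1993-05-26
Step: chron markday[d=1811-11-25]
Result: 1811-11-25
Step: measurebox asunit[v=8917; u_from=yd; u_to=mm]
Result: 40768524/5
Step: chron monthhop[n=-28]
Result: 1809-07-25
Step: chron spanto[d=1808-07-28]
Result: -362
Step: chron roll[n=-281]
Result: 1808-10-17


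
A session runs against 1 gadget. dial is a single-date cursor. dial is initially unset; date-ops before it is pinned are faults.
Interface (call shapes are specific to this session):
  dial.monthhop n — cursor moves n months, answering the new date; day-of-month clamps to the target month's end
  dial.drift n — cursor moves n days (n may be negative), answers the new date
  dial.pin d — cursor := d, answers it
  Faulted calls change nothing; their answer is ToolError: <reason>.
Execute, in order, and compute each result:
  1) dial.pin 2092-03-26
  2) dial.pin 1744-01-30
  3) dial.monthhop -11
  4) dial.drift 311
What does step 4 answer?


! 1. dial.pin(d=2092-03-26) ~> 2092-03-26
! 2. dial.pin(d=1744-01-30) ~> 1744-01-30
! 3. dial.monthhop(n=-11) ~> 1743-02-28
! 4. dial.drift(n=311) ~> 1744-01-05

Answer: 1744-01-05


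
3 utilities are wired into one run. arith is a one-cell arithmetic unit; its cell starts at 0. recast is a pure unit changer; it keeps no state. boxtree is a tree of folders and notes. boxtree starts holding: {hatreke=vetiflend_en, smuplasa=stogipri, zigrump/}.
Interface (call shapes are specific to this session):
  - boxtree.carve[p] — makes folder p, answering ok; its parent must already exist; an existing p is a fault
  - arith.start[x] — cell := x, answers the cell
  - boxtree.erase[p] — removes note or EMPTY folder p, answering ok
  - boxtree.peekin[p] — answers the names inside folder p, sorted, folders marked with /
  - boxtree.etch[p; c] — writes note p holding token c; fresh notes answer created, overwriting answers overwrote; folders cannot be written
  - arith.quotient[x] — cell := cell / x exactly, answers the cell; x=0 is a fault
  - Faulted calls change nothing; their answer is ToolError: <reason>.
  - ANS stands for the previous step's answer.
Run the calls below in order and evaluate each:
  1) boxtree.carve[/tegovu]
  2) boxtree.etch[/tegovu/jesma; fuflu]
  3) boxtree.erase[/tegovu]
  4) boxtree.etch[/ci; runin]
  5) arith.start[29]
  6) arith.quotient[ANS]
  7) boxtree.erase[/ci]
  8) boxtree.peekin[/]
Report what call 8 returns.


Answer: [hatreke, smuplasa, tegovu/, zigrump/]

Derivation:
CALL boxtree.carve[p: /tegovu]
RET  ok
CALL boxtree.etch[p: /tegovu/jesma; c: fuflu]
RET  created
CALL boxtree.erase[p: /tegovu]
RET  ToolError: not empty
CALL boxtree.etch[p: /ci; c: runin]
RET  created
CALL arith.start[x: 29]
RET  29
CALL arith.quotient[x: ANS]
RET  1
CALL boxtree.erase[p: /ci]
RET  ok
CALL boxtree.peekin[p: /]
RET  [hatreke, smuplasa, tegovu/, zigrump/]


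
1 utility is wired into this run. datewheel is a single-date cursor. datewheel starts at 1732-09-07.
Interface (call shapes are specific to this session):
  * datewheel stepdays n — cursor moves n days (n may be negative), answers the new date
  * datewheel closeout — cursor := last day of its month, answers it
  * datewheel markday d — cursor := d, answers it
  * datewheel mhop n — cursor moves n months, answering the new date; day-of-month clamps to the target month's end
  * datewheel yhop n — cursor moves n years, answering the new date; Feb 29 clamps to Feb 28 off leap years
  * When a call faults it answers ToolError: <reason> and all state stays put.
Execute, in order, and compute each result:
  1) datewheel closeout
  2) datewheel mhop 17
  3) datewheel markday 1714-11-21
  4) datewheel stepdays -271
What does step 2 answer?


Answer: 1734-02-28

Derivation:
CALL datewheel closeout[]
RET  1732-09-30
CALL datewheel mhop[n='17']
RET  1734-02-28
CALL datewheel markday[d='1714-11-21']
RET  1714-11-21
CALL datewheel stepdays[n='-271']
RET  1714-02-23


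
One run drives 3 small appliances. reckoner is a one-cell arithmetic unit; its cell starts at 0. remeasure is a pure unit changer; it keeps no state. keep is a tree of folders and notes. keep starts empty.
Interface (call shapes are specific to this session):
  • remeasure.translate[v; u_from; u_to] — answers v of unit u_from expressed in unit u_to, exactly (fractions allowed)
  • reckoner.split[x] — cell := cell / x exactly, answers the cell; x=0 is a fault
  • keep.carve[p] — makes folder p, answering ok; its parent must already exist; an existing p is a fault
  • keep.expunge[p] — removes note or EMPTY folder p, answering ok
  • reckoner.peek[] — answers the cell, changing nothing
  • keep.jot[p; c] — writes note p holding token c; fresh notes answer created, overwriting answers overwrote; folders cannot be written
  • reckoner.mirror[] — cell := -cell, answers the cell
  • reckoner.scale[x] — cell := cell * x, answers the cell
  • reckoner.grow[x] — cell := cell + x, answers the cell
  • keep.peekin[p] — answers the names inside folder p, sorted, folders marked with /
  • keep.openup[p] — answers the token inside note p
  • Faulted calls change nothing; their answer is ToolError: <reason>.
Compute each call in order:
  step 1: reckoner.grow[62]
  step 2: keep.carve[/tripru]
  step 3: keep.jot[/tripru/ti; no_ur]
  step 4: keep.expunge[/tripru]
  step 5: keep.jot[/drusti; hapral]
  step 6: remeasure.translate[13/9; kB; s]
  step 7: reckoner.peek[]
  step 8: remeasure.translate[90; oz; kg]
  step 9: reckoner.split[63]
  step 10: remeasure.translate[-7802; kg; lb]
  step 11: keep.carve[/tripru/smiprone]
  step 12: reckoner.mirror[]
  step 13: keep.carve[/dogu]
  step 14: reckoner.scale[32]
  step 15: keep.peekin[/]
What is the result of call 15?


% 1. reckoner.grow(x: 62) => 62
% 2. keep.carve(p: /tripru) => ok
% 3. keep.jot(p: /tripru/ti, c: no_ur) => created
% 4. keep.expunge(p: /tripru) => ToolError: not empty
% 5. keep.jot(p: /drusti, c: hapral) => created
% 6. remeasure.translate(v: 13/9, u_from: kB, u_to: s) => ToolError: incompatible units
% 7. reckoner.peek() => 62
% 8. remeasure.translate(v: 90, u_from: oz, u_to: kg) => 408233133/160000000
% 9. reckoner.split(x: 63) => 62/63
% 10. remeasure.translate(v: -7802, u_from: kg, u_to: lb) => -780200000000/45359237
% 11. keep.carve(p: /tripru/smiprone) => ok
% 12. reckoner.mirror() => -62/63
% 13. keep.carve(p: /dogu) => ok
% 14. reckoner.scale(x: 32) => -1984/63
% 15. keep.peekin(p: /) => [dogu/, drusti, tripru/]

Answer: [dogu/, drusti, tripru/]


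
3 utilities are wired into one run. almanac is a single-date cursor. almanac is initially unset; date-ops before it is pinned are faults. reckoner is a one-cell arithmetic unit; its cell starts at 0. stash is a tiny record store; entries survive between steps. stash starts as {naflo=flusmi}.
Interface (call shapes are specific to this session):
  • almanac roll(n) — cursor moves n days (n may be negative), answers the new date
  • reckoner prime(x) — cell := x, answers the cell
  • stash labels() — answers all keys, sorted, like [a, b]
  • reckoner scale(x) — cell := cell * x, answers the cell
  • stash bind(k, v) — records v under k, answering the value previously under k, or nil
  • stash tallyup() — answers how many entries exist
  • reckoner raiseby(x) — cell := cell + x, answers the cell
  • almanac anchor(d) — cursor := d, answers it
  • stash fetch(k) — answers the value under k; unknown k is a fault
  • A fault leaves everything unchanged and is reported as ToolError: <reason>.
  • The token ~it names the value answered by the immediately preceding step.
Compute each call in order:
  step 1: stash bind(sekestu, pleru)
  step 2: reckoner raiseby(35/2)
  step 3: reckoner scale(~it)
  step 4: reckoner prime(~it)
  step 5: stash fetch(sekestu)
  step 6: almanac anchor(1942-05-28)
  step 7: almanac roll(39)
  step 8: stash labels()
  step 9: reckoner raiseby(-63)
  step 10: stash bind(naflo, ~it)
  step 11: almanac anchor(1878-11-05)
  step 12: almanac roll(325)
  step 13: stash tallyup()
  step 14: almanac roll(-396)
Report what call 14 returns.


Then stash bind with sekestu, pleru, → nil.
Invoking reckoner raiseby with 35/2, and see 35/2.
I try reckoner scale with ~it, — result: 1225/4.
Calling reckoner prime with ~it, and observe 1225/4.
Then stash fetch with sekestu, → pleru.
Next I call almanac anchor with 1942-05-28: 1942-05-28.
I invoke almanac roll with 39, → 1942-07-06.
I invoke stash labels(), and see [naflo, sekestu].
I try reckoner raiseby with -63, and get 973/4.
I run stash bind with naflo, ~it, → flusmi.
Invoking almanac anchor with 1878-11-05, and observe 1878-11-05.
I try almanac roll with 325: 1879-09-26.
Using stash tallyup, and see 2.
Calling almanac roll with -396, and observe 1878-08-26.

Answer: 1878-08-26


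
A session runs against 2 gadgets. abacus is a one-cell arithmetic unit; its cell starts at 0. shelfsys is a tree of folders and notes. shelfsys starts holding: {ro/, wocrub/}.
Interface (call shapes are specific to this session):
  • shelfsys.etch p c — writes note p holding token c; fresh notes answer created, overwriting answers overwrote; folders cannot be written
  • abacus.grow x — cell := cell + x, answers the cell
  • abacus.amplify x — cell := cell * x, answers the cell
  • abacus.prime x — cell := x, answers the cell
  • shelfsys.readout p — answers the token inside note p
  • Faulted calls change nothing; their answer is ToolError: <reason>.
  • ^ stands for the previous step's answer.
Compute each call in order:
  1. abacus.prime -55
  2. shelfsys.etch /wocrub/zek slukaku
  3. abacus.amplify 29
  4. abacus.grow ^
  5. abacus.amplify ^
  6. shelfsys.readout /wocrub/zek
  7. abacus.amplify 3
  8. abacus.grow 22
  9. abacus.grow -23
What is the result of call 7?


! prime(x='-55') : -55
! etch(p='/wocrub/zek', c='slukaku') : created
! amplify(x='29') : -1595
! grow(x='^') : -3190
! amplify(x='^') : 10176100
! readout(p='/wocrub/zek') : slukaku
! amplify(x='3') : 30528300
! grow(x='22') : 30528322
! grow(x='-23') : 30528299

Answer: 30528300


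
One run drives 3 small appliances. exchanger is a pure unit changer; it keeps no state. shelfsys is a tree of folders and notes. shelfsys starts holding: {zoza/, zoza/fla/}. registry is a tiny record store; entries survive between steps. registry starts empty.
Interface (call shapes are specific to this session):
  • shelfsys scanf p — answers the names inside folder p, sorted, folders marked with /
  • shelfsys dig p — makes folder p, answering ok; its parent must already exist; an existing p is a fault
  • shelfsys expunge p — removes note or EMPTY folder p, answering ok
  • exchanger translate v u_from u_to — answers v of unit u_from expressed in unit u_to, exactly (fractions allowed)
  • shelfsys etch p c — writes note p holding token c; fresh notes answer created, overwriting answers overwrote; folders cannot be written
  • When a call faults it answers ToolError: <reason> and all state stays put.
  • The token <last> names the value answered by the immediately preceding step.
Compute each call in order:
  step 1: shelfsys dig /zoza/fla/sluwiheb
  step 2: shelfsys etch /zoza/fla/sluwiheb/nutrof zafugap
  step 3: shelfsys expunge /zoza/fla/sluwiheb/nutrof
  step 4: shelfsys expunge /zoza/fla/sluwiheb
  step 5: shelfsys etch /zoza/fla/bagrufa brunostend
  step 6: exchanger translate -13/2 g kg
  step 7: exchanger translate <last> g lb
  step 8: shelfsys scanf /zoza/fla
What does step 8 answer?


Answer: [bagrufa]

Derivation:
% shelfsys dig p='/zoza/fla/sluwiheb'
:: ok
% shelfsys etch p='/zoza/fla/sluwiheb/nutrof' c='zafugap'
:: created
% shelfsys expunge p='/zoza/fla/sluwiheb/nutrof'
:: ok
% shelfsys expunge p='/zoza/fla/sluwiheb'
:: ok
% shelfsys etch p='/zoza/fla/bagrufa' c='brunostend'
:: created
% exchanger translate v='-13/2' u_from='g' u_to='kg'
:: -13/2000
% exchanger translate v='<last>' u_from='g' u_to='lb'
:: -650/45359237
% shelfsys scanf p='/zoza/fla'
:: [bagrufa]


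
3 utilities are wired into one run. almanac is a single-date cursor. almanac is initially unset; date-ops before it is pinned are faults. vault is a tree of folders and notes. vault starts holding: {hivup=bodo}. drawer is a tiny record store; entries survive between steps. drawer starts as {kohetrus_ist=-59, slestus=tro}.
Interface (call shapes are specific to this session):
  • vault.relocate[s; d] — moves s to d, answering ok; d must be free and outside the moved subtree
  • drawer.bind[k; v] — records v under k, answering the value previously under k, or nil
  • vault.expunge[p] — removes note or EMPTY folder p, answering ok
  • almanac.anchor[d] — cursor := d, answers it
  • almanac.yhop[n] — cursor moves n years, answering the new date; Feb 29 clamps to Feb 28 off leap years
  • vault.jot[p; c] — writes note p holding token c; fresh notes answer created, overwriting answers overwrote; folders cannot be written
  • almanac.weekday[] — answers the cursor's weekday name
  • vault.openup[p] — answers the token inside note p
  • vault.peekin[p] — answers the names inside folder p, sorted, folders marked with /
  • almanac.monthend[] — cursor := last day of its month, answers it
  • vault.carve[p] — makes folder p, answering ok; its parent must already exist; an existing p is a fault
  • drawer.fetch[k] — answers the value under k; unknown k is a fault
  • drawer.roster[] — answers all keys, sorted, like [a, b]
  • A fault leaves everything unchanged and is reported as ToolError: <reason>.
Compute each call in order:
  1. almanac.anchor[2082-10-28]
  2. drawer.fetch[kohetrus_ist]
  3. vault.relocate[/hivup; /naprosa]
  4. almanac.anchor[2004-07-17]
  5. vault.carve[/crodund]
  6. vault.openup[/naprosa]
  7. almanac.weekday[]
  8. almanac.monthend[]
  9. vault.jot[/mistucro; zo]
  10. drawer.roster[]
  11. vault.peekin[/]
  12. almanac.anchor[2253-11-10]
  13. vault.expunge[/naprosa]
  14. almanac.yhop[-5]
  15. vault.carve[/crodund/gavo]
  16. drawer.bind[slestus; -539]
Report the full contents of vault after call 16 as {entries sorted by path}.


;; almanac.anchor(d='2082-10-28') => 2082-10-28
;; drawer.fetch(k='kohetrus_ist') => -59
;; vault.relocate(s='/hivup', d='/naprosa') => ok
;; almanac.anchor(d='2004-07-17') => 2004-07-17
;; vault.carve(p='/crodund') => ok
;; vault.openup(p='/naprosa') => bodo
;; almanac.weekday() => Saturday
;; almanac.monthend() => 2004-07-31
;; vault.jot(p='/mistucro', c='zo') => created
;; drawer.roster() => [kohetrus_ist, slestus]
;; vault.peekin(p='/') => [crodund/, mistucro, naprosa]
;; almanac.anchor(d='2253-11-10') => 2253-11-10
;; vault.expunge(p='/naprosa') => ok
;; almanac.yhop(n='-5') => 2248-11-10
;; vault.carve(p='/crodund/gavo') => ok
;; drawer.bind(k='slestus', v='-539') => tro

Answer: {crodund/, crodund/gavo/, mistucro=zo}
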